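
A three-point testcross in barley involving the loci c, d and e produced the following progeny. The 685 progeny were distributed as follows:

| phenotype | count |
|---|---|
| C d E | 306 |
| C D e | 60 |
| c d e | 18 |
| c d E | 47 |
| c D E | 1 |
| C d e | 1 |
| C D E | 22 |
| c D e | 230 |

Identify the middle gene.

The two most frequent reciprocal classes, C d E and c D e, are the parental types, so the F1 was C d E / c D e.
The two rarest classes, C d e and c D E, are the double crossovers. Comparing them with the parentals, only the e allele has switched, so e is the middle locus and the order is c – e – d.

e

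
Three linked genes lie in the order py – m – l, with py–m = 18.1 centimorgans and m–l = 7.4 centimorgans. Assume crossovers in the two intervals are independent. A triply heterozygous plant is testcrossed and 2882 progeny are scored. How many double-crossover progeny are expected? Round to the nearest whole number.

39

Map distances give recombination frequencies of 0.181 and 0.074 for the two intervals.
With no interference, expected double-crossover frequency = 0.181 × 0.074 = 0.01339.
Expected number = 0.01339 × 2882 = 38.60 ≈ 39.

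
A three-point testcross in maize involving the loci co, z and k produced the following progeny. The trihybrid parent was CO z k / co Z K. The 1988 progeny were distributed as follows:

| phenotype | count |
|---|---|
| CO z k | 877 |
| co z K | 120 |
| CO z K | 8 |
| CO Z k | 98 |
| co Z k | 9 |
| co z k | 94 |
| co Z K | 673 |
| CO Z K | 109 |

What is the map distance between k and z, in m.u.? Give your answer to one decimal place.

The two rarest classes, CO z K and co Z k, are the double crossovers. Comparing them with the parentals, only the k allele has switched, so k is the middle locus and the order is co – k – z.
Crossovers in the k–z interval produce the single-crossover classes CO Z k and co z K (98 + 120 = 218) plus the double crossovers (17).
RF(k–z) = (218 + 17) / 1988 = 235/1988 = 0.1182 → 11.8 m.u.

11.8 m.u.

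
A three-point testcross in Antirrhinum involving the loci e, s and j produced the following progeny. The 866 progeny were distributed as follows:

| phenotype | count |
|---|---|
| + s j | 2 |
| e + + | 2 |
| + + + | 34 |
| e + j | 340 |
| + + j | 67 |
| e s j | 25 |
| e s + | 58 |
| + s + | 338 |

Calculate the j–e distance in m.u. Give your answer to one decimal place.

14.9 m.u.

The two most frequent reciprocal classes, e + j and + s +, are the parental types, so the F1 was e + j / + s +.
The two rarest classes, e + + and + s j, are the double crossovers. Comparing them with the parentals, only the j allele has switched, so j is the middle locus and the order is e – j – s.
Crossovers in the e–j interval produce the single-crossover classes + + j and e s + (67 + 58 = 125) plus the double crossovers (4).
RF(e–j) = (125 + 4) / 866 = 129/866 = 0.1490 → 14.9 m.u.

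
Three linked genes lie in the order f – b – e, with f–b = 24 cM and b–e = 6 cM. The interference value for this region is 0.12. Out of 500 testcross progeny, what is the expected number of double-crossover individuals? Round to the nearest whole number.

Map distances give recombination frequencies of 0.240 and 0.060 for the two intervals.
With interference 0.12 (so coincidence = 0.88), expected double-crossover frequency = 0.240 × 0.060 × 0.88 = 0.01267.
Expected number = 0.01267 × 500 = 6.34 ≈ 6.

6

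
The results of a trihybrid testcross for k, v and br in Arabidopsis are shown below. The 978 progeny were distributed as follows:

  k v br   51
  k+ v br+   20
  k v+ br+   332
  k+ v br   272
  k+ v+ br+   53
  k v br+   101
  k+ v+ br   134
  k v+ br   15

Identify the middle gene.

The two most frequent reciprocal classes, k v+ br+ and k+ v br, are the parental types, so the F1 was k v+ br+ / k+ v br.
The two rarest classes, k v+ br and k+ v br+, are the double crossovers. Comparing them with the parentals, only the br allele has switched, so br is the middle locus and the order is k – br – v.

br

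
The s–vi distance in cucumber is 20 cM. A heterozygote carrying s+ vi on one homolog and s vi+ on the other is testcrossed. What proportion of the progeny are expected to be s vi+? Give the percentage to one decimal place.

40.0%

A map distance of 20 cM corresponds to a recombination frequency of 0.200.
The F1 is s+ vi / s vi+, so s vi+ is a parental gamete class with expected frequency (1 − r)/2 = 0.800/2 = 0.4000.
That is 0.4000 = 40.0% of the progeny.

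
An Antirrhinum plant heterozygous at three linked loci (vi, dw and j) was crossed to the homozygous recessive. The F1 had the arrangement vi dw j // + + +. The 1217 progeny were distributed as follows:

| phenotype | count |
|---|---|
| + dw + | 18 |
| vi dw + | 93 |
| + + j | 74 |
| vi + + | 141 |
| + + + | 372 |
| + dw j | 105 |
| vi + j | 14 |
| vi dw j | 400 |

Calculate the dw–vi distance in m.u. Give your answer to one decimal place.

22.8 m.u.

The two rarest classes, vi + j and + dw +, are the double crossovers. Comparing them with the parentals, only the dw allele has switched, so dw is the middle locus and the order is j – dw – vi.
Crossovers in the dw–vi interval produce the single-crossover classes + dw j and vi + + (105 + 141 = 246) plus the double crossovers (32).
RF(dw–vi) = (246 + 32) / 1217 = 278/1217 = 0.2284 → 22.8 m.u.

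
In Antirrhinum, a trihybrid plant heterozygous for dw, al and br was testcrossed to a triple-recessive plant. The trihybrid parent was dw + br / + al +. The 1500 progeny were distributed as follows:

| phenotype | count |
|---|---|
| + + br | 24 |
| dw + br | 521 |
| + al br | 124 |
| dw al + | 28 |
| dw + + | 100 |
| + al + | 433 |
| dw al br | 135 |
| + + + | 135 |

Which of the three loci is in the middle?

The two rarest classes, + + br and dw al +, are the double crossovers. Comparing them with the parentals, only the dw allele has switched, so dw is the middle locus and the order is al – dw – br.

dw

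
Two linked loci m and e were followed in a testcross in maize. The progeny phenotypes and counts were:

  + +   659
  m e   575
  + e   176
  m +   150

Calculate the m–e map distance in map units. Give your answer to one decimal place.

The two most frequent classes, + + (659) and m e (575), are the parental types, so the F1 was + + / m e.
The recombinant classes are + e and m +: 176 + 150 = 326.
Recombination frequency = 326/1560 = 0.2090 ≈ 20.9%, i.e. 20.9 map units.

20.9 map units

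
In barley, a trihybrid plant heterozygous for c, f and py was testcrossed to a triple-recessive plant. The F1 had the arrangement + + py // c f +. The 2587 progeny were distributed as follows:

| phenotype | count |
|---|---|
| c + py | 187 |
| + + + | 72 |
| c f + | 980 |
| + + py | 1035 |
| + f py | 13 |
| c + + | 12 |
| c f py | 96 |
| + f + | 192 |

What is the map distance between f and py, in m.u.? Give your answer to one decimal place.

7.5 m.u.

The two rarest classes, + f py and c + +, are the double crossovers. Comparing them with the parentals, only the f allele has switched, so f is the middle locus and the order is c – f – py.
Crossovers in the f–py interval produce the single-crossover classes + + + and c f py (72 + 96 = 168) plus the double crossovers (25).
RF(f–py) = (168 + 25) / 2587 = 193/2587 = 0.0746 → 7.5 m.u.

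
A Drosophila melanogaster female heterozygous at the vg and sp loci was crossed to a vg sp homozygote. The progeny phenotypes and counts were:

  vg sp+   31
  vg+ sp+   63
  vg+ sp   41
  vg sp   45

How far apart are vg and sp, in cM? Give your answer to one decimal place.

The two most frequent classes, vg+ sp+ (63) and vg sp (45), are the parental types, so the F1 was vg+ sp+ / vg sp.
The recombinant classes are vg+ sp and vg sp+: 41 + 31 = 72.
Recombination frequency = 72/180 = 0.4000 ≈ 40.0%, i.e. 40.0 cM.

40.0 cM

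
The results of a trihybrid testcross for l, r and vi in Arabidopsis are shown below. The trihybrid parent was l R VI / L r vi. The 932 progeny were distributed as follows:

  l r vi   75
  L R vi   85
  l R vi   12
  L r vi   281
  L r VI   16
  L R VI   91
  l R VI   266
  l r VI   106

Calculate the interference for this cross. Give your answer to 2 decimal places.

The two rarest classes, l R vi and L r VI, are the double crossovers. Comparing them with the parentals, only the vi allele has switched, so vi is the middle locus and the order is r – vi – l.
r–vi: (191 + 28)/932 = 0.2350; vi–l: (166 + 28)/932 = 0.2082.
Expected DCO frequency = 0.2350 × 0.2082 ≈ 0.04893; observed = 28/932 ≈ 0.03004.
Coefficient of coincidence = 0.03004/0.04893 ≈ 0.61; interference = 1 − 0.61 = 0.39.

0.39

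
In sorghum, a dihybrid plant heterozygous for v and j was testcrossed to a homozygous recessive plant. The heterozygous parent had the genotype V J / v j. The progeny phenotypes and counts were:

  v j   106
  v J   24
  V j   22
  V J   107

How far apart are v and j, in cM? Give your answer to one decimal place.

The recombinant classes are V j and v J: 22 + 24 = 46.
Recombination frequency = 46/259 = 0.1776 ≈ 17.8%, i.e. 17.8 cM.

17.8 cM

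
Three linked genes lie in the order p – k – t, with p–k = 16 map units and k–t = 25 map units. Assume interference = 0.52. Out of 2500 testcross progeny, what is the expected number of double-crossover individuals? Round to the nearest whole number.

Map distances give recombination frequencies of 0.160 and 0.250 for the two intervals.
With interference 0.52 (so coincidence = 0.48), expected double-crossover frequency = 0.160 × 0.250 × 0.48 = 0.01920.
Expected number = 0.01920 × 2500 = 48.00 ≈ 48.

48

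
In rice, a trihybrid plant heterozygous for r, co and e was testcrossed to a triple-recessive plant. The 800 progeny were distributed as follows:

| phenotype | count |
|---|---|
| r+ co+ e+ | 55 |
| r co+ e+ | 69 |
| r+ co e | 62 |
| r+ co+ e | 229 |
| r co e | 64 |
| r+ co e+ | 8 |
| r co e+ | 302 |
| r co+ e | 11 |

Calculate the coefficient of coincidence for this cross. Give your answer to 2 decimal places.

The two most frequent reciprocal classes, r co e+ and r+ co+ e, are the parental types, so the F1 was r co e+ / r+ co+ e.
The two rarest classes, r+ co e+ and r co+ e, are the double crossovers. Comparing them with the parentals, only the r allele has switched, so r is the middle locus and the order is co – r – e.
co–r: (131 + 19)/800 = 0.1875; r–e: (119 + 19)/800 = 0.1725.
Expected DCO frequency = 0.1875 × 0.1725 ≈ 0.03234; observed = 19/800 ≈ 0.02375.
Coefficient of coincidence = 0.02375/0.03234 ≈ 0.73.

0.73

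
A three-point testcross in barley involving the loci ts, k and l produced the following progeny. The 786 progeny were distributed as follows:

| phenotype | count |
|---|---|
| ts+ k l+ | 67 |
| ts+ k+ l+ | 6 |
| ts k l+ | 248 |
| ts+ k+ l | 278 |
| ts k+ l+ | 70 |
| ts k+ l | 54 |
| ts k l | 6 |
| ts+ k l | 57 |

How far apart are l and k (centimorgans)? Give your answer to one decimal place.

The two most frequent reciprocal classes, ts+ k+ l and ts k l+, are the parental types, so the F1 was ts+ k+ l / ts k l+.
The two rarest classes, ts+ k+ l+ and ts k l, are the double crossovers. Comparing them with the parentals, only the l allele has switched, so l is the middle locus and the order is ts – l – k.
Crossovers in the l–k interval produce the single-crossover classes ts+ k l and ts k+ l+ (57 + 70 = 127) plus the double crossovers (12).
RF(l–k) = (127 + 12) / 786 = 139/786 = 0.1768 → 17.7 centimorgans.

17.7 centimorgans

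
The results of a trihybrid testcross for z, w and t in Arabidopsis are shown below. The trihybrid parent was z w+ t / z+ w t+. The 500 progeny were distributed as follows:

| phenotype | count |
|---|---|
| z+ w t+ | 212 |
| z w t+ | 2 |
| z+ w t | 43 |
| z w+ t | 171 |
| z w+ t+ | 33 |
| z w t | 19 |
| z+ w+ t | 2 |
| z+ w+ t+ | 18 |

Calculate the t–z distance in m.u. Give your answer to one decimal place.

The two rarest classes, z+ w+ t and z w t+, are the double crossovers. Comparing them with the parentals, only the z allele has switched, so z is the middle locus and the order is t – z – w.
Crossovers in the t–z interval produce the single-crossover classes z w+ t+ and z+ w t (33 + 43 = 76) plus the double crossovers (4).
RF(t–z) = (76 + 4) / 500 = 80/500 = 0.1600 → 16.0 m.u.

16.0 m.u.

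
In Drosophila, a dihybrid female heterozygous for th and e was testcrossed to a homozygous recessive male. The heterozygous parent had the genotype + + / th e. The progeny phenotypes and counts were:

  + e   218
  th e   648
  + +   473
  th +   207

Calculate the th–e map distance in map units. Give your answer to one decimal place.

27.5 map units

The recombinant classes are + e and th +: 218 + 207 = 425.
Recombination frequency = 425/1546 = 0.2749 ≈ 27.5%, i.e. 27.5 map units.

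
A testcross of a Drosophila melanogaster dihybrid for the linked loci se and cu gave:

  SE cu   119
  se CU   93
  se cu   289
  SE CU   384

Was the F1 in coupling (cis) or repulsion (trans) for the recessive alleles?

The two most frequent classes are SE CU (384) and se cu (289); these are the parental (non-recombinant) types.
So the F1 carried SE CU on one chromosome and se cu on the other — the recessive alleles are on the same chromosome (cis / coupling).

cis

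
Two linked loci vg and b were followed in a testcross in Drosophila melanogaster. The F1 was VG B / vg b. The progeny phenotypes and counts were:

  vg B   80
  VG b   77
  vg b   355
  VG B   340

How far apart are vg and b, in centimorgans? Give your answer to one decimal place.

18.4 centimorgans

The recombinant classes are VG b and vg B: 77 + 80 = 157.
Recombination frequency = 157/852 = 0.1843 ≈ 18.4%, i.e. 18.4 centimorgans.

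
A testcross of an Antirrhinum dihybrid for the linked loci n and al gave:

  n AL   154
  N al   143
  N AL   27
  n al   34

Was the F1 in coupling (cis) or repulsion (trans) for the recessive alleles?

The two most frequent classes are N al (143) and n AL (154); these are the parental (non-recombinant) types.
So the F1 carried N al on one chromosome and n AL on the other — the recessive alleles are on opposite chromosomes (trans / repulsion).

trans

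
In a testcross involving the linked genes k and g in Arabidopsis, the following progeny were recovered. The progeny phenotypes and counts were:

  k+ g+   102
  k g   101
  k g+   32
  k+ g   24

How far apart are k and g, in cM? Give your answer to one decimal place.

21.6 cM

The two most frequent classes, k+ g+ (102) and k g (101), are the parental types, so the F1 was k+ g+ / k g.
The recombinant classes are k+ g and k g+: 24 + 32 = 56.
Recombination frequency = 56/259 = 0.2162 ≈ 21.6%, i.e. 21.6 cM.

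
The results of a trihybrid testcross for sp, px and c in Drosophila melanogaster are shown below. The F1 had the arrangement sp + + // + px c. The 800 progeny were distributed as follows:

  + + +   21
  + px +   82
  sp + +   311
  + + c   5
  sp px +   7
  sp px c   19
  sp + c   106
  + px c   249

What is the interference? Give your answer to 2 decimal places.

The two rarest classes, sp px + and + + c, are the double crossovers. Comparing them with the parentals, only the px allele has switched, so px is the middle locus and the order is sp – px – c.
sp–px: (40 + 12)/800 = 0.0650; px–c: (188 + 12)/800 = 0.2500.
Expected DCO frequency = 0.0650 × 0.2500 ≈ 0.01625; observed = 12/800 ≈ 0.01500.
Coefficient of coincidence = 0.01500/0.01625 ≈ 0.92; interference = 1 − 0.92 = 0.08.

0.08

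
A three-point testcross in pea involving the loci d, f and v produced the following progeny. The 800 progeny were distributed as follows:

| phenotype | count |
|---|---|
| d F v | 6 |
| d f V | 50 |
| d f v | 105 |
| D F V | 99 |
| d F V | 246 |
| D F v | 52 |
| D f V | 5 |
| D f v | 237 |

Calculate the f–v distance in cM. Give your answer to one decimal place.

The two most frequent reciprocal classes, D f v and d F V, are the parental types, so the F1 was D f v / d F V.
The two rarest classes, D f V and d F v, are the double crossovers. Comparing them with the parentals, only the v allele has switched, so v is the middle locus and the order is d – v – f.
Crossovers in the v–f interval produce the single-crossover classes D F v and d f V (52 + 50 = 102) plus the double crossovers (11).
RF(v–f) = (102 + 11) / 800 = 113/800 = 0.1412 → 14.1 cM.

14.1 cM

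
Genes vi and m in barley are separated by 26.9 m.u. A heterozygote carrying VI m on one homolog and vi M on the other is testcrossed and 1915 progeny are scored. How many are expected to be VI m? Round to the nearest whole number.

700

A map distance of 26.9 m.u. corresponds to a recombination frequency of 0.269.
The F1 is VI m / vi M, so VI m is a parental gamete class with expected frequency (1 − r)/2 = 0.731/2 = 0.3655.
Expected number = 0.3655 × 1915 = 699.93 ≈ 700.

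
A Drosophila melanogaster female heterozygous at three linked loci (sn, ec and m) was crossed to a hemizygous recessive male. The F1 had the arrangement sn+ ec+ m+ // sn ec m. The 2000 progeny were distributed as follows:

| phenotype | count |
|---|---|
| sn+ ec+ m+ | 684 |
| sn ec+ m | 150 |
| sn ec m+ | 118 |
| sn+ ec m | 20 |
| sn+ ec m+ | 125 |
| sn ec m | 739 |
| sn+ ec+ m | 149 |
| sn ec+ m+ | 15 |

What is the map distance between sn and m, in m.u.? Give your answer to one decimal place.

15.1 m.u.

The two rarest classes, sn ec+ m+ and sn+ ec m, are the double crossovers. Comparing them with the parentals, only the sn allele has switched, so sn is the middle locus and the order is ec – sn – m.
Crossovers in the sn–m interval produce the single-crossover classes sn+ ec+ m and sn ec m+ (149 + 118 = 267) plus the double crossovers (35).
RF(sn–m) = (267 + 35) / 2000 = 302/2000 = 0.1510 → 15.1 m.u.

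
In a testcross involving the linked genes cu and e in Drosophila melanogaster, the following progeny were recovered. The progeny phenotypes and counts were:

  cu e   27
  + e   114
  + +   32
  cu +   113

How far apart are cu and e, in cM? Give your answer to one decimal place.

20.6 cM

The two most frequent classes, + e (114) and cu + (113), are the parental types, so the F1 was + e / cu +.
The recombinant classes are + + and cu e: 32 + 27 = 59.
Recombination frequency = 59/286 = 0.2063 ≈ 20.6%, i.e. 20.6 cM.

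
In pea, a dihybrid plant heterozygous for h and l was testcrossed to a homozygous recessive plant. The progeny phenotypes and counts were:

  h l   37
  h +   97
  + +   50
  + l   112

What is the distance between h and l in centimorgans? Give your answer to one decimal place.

The two most frequent classes, + l (112) and h + (97), are the parental types, so the F1 was + l / h +.
The recombinant classes are + + and h l: 50 + 37 = 87.
Recombination frequency = 87/296 = 0.2939 ≈ 29.4%, i.e. 29.4 centimorgans.

29.4 centimorgans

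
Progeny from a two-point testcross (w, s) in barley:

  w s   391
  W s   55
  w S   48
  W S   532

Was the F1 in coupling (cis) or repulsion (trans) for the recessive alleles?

The two most frequent classes are W S (532) and w s (391); these are the parental (non-recombinant) types.
So the F1 carried W S on one chromosome and w s on the other — the recessive alleles are on the same chromosome (cis / coupling).

cis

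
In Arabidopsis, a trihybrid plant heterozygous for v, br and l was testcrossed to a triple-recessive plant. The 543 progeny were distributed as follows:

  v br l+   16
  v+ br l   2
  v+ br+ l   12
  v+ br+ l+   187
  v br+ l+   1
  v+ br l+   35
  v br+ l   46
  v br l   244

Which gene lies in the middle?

v

The two most frequent reciprocal classes, v+ br+ l+ and v br l, are the parental types, so the F1 was v+ br+ l+ / v br l.
The two rarest classes, v br+ l+ and v+ br l, are the double crossovers. Comparing them with the parentals, only the v allele has switched, so v is the middle locus and the order is l – v – br.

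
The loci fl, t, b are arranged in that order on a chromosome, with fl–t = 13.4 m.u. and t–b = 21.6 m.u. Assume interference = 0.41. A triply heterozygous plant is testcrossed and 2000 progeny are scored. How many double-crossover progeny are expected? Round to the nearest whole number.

34

Map distances give recombination frequencies of 0.134 and 0.216 for the two intervals.
With interference 0.41 (so coincidence = 0.59), expected double-crossover frequency = 0.134 × 0.216 × 0.59 = 0.01708.
Expected number = 0.01708 × 2000 = 34.15 ≈ 34.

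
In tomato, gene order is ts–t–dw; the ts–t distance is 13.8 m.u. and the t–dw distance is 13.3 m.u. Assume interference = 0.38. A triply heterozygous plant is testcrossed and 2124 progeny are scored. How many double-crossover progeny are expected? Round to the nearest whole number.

Map distances give recombination frequencies of 0.138 and 0.133 for the two intervals.
With interference 0.38 (so coincidence = 0.62), expected double-crossover frequency = 0.138 × 0.133 × 0.62 = 0.01138.
Expected number = 0.01138 × 2124 = 24.17 ≈ 24.

24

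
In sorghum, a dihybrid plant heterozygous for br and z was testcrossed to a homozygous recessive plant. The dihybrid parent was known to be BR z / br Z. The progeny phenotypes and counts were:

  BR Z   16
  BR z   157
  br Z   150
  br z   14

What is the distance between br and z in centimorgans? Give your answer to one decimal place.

8.9 centimorgans

The recombinant classes are BR Z and br z: 16 + 14 = 30.
Recombination frequency = 30/337 = 0.0890 ≈ 8.9%, i.e. 8.9 centimorgans.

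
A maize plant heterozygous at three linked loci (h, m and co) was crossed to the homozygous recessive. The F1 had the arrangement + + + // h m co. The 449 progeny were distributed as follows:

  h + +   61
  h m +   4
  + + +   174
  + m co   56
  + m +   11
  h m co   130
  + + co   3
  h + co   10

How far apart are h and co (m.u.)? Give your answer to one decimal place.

27.6 m.u.

The two rarest classes, + + co and h m +, are the double crossovers. Comparing them with the parentals, only the co allele has switched, so co is the middle locus and the order is m – co – h.
Crossovers in the co–h interval produce the single-crossover classes h + + and + m co (61 + 56 = 117) plus the double crossovers (7).
RF(co–h) = (117 + 7) / 449 = 124/449 = 0.2762 → 27.6 m.u.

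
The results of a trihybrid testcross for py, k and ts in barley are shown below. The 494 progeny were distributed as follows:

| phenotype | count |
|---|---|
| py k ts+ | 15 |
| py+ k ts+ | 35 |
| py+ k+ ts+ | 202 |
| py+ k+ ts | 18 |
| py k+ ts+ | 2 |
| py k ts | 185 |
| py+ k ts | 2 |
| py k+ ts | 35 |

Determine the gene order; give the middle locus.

The two most frequent reciprocal classes, py+ k+ ts+ and py k ts, are the parental types, so the F1 was py+ k+ ts+ / py k ts.
The two rarest classes, py k+ ts+ and py+ k ts, are the double crossovers. Comparing them with the parentals, only the py allele has switched, so py is the middle locus and the order is ts – py – k.

py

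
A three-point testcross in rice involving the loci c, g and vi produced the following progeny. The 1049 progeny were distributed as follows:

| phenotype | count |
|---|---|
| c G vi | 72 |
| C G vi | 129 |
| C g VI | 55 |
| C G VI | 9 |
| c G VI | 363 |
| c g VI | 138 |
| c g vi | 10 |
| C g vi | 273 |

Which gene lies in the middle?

The two most frequent reciprocal classes, C g vi and c G VI, are the parental types, so the F1 was C g vi / c G VI.
The two rarest classes, c g vi and C G VI, are the double crossovers. Comparing them with the parentals, only the c allele has switched, so c is the middle locus and the order is g – c – vi.

c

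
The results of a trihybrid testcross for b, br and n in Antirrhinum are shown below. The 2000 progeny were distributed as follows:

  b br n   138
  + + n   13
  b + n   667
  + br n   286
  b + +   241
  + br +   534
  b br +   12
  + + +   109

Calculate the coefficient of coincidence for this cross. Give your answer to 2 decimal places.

0.33

The two most frequent reciprocal classes, b + n and + br +, are the parental types, so the F1 was b + n / + br +.
The two rarest classes, + + n and b br +, are the double crossovers. Comparing them with the parentals, only the b allele has switched, so b is the middle locus and the order is n – b – br.
n–b: (527 + 25)/2000 = 0.2760; b–br: (247 + 25)/2000 = 0.1360.
Expected DCO frequency = 0.2760 × 0.1360 ≈ 0.03754; observed = 25/2000 ≈ 0.01250.
Coefficient of coincidence = 0.01250/0.03754 ≈ 0.33.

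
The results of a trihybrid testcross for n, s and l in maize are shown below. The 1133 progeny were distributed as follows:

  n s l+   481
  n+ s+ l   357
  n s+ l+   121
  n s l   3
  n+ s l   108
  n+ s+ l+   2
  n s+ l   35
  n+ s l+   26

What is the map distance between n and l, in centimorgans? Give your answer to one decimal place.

The two most frequent reciprocal classes, n s l+ and n+ s+ l, are the parental types, so the F1 was n s l+ / n+ s+ l.
The two rarest classes, n s l and n+ s+ l+, are the double crossovers. Comparing them with the parentals, only the l allele has switched, so l is the middle locus and the order is n – l – s.
Crossovers in the n–l interval produce the single-crossover classes n+ s l+ and n s+ l (26 + 35 = 61) plus the double crossovers (5).
RF(n–l) = (61 + 5) / 1133 = 66/1133 = 0.0583 → 5.8 centimorgans.

5.8 centimorgans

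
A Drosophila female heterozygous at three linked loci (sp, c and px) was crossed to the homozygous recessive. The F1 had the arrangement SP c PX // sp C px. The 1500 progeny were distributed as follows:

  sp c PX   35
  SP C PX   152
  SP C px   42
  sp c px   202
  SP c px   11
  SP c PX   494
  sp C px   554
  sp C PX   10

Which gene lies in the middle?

The two rarest classes, SP c px and sp C PX, are the double crossovers. Comparing them with the parentals, only the px allele has switched, so px is the middle locus and the order is sp – px – c.

px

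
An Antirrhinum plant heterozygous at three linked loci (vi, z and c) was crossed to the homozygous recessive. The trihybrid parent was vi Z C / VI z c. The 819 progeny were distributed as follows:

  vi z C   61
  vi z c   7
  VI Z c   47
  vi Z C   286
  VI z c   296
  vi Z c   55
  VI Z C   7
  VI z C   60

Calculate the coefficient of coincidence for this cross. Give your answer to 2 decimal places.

The two rarest classes, VI Z C and vi z c, are the double crossovers. Comparing them with the parentals, only the vi allele has switched, so vi is the middle locus and the order is z – vi – c.
z–vi: (108 + 14)/819 = 0.1490; vi–c: (115 + 14)/819 = 0.1575.
Expected DCO frequency = 0.1490 × 0.1575 ≈ 0.02347; observed = 14/819 ≈ 0.01709.
Coefficient of coincidence = 0.01709/0.02347 ≈ 0.73.

0.73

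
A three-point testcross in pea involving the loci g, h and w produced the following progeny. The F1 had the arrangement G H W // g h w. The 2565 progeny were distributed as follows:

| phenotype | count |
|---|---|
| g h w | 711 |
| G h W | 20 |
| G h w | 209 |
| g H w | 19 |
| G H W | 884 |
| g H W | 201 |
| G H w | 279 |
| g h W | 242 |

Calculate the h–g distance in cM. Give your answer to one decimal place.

The two rarest classes, G h W and g H w, are the double crossovers. Comparing them with the parentals, only the h allele has switched, so h is the middle locus and the order is w – h – g.
Crossovers in the h–g interval produce the single-crossover classes g H W and G h w (201 + 209 = 410) plus the double crossovers (39).
RF(h–g) = (410 + 39) / 2565 = 449/2565 = 0.1750 → 17.5 cM.

17.5 cM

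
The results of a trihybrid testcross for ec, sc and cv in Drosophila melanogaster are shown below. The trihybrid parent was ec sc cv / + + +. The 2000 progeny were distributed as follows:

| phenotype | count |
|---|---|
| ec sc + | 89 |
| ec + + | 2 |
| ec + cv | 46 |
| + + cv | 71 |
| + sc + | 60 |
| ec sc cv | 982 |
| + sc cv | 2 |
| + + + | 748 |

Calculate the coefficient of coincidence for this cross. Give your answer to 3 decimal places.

The two rarest classes, + sc cv and ec + +, are the double crossovers. Comparing them with the parentals, only the ec allele has switched, so ec is the middle locus and the order is sc – ec – cv.
sc–ec: (106 + 4)/2000 = 0.0550; ec–cv: (160 + 4)/2000 = 0.0820.
Expected DCO frequency = 0.0550 × 0.0820 ≈ 0.00451; observed = 4/2000 ≈ 0.00200.
Coefficient of coincidence = 0.00200/0.00451 ≈ 0.443.

0.443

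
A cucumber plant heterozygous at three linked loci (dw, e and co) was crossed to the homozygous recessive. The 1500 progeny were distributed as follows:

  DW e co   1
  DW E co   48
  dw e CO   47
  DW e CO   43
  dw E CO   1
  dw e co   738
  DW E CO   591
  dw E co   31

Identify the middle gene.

The two most frequent reciprocal classes, DW E CO and dw e co, are the parental types, so the F1 was DW E CO / dw e co.
The two rarest classes, dw E CO and DW e co, are the double crossovers. Comparing them with the parentals, only the dw allele has switched, so dw is the middle locus and the order is e – dw – co.

dw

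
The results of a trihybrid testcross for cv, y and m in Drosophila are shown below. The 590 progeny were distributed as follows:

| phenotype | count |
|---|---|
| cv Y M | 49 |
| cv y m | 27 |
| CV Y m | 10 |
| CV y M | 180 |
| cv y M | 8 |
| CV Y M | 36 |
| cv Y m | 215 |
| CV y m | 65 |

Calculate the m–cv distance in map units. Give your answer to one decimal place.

The two most frequent reciprocal classes, CV y M and cv Y m, are the parental types, so the F1 was CV y M / cv Y m.
The two rarest classes, cv y M and CV Y m, are the double crossovers. Comparing them with the parentals, only the cv allele has switched, so cv is the middle locus and the order is y – cv – m.
Crossovers in the cv–m interval produce the single-crossover classes CV y m and cv Y M (65 + 49 = 114) plus the double crossovers (18).
RF(cv–m) = (114 + 18) / 590 = 132/590 = 0.2237 → 22.4 map units.

22.4 map units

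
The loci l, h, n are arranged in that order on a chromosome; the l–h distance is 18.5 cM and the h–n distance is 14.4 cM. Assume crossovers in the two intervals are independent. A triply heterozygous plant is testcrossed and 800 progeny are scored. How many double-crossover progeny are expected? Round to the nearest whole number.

21

Map distances give recombination frequencies of 0.185 and 0.144 for the two intervals.
With no interference, expected double-crossover frequency = 0.185 × 0.144 = 0.02664.
Expected number = 0.02664 × 800 = 21.31 ≈ 21.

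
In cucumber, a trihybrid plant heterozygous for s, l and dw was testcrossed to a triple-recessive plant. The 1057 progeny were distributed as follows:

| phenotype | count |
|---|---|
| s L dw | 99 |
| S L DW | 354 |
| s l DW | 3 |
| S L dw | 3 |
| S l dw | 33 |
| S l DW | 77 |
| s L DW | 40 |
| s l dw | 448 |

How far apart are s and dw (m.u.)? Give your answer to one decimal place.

The two most frequent reciprocal classes, S L DW and s l dw, are the parental types, so the F1 was S L DW / s l dw.
The two rarest classes, S L dw and s l DW, are the double crossovers. Comparing them with the parentals, only the dw allele has switched, so dw is the middle locus and the order is l – dw – s.
Crossovers in the dw–s interval produce the single-crossover classes s L DW and S l dw (40 + 33 = 73) plus the double crossovers (6).
RF(dw–s) = (73 + 6) / 1057 = 79/1057 = 0.0747 → 7.5 m.u.

7.5 m.u.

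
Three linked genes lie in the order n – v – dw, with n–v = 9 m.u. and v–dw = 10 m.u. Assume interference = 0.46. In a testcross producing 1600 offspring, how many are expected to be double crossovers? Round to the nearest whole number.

8

Map distances give recombination frequencies of 0.090 and 0.100 for the two intervals.
With interference 0.46 (so coincidence = 0.54), expected double-crossover frequency = 0.090 × 0.100 × 0.54 = 0.00486.
Expected number = 0.00486 × 1600 = 7.78 ≈ 8.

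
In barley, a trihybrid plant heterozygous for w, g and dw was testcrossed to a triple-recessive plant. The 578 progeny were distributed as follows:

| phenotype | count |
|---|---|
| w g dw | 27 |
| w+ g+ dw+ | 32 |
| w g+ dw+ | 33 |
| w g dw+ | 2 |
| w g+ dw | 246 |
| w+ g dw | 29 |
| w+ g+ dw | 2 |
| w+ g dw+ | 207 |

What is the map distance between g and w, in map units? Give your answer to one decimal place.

The two most frequent reciprocal classes, w g+ dw and w+ g dw+, are the parental types, so the F1 was w g+ dw / w+ g dw+.
The two rarest classes, w+ g+ dw and w g dw+, are the double crossovers. Comparing them with the parentals, only the w allele has switched, so w is the middle locus and the order is dw – w – g.
Crossovers in the w–g interval produce the single-crossover classes w g dw and w+ g+ dw+ (27 + 32 = 59) plus the double crossovers (4).
RF(w–g) = (59 + 4) / 578 = 63/578 = 0.1090 → 10.9 map units.

10.9 map units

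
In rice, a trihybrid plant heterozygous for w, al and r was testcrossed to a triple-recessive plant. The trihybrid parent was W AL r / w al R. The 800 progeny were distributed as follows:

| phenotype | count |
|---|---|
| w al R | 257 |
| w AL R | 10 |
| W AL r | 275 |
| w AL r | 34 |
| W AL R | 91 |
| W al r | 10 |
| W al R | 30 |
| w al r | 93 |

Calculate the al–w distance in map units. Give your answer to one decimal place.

10.5 map units

The two rarest classes, W al r and w AL R, are the double crossovers. Comparing them with the parentals, only the al allele has switched, so al is the middle locus and the order is r – al – w.
Crossovers in the al–w interval produce the single-crossover classes w AL r and W al R (34 + 30 = 64) plus the double crossovers (20).
RF(al–w) = (64 + 20) / 800 = 84/800 = 0.1050 → 10.5 map units.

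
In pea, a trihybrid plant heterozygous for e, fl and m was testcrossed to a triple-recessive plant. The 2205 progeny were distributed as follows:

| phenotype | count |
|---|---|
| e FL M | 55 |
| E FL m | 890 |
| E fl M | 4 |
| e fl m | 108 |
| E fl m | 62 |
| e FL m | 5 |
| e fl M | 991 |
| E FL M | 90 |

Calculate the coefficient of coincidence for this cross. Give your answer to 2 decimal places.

The two most frequent reciprocal classes, e fl M and E FL m, are the parental types, so the F1 was e fl M / E FL m.
The two rarest classes, E fl M and e FL m, are the double crossovers. Comparing them with the parentals, only the e allele has switched, so e is the middle locus and the order is fl – e – m.
fl–e: (117 + 9)/2205 = 0.0571; e–m: (198 + 9)/2205 = 0.0939.
Expected DCO frequency = 0.0571 × 0.0939 ≈ 0.00536; observed = 9/2205 ≈ 0.00408.
Coefficient of coincidence = 0.00408/0.00536 ≈ 0.76.

0.76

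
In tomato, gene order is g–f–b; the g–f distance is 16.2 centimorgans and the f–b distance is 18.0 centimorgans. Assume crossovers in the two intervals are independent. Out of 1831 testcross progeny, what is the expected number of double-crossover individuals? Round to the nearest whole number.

53

Map distances give recombination frequencies of 0.162 and 0.180 for the two intervals.
With no interference, expected double-crossover frequency = 0.162 × 0.180 = 0.02916.
Expected number = 0.02916 × 1831 = 53.39 ≈ 53.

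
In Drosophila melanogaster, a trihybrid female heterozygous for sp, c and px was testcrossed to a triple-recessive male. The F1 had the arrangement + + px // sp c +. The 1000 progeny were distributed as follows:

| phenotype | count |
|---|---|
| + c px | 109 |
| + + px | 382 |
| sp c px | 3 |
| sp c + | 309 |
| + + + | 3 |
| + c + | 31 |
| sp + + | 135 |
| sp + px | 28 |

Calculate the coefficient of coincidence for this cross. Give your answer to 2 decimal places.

The two rarest classes, + + + and sp c px, are the double crossovers. Comparing them with the parentals, only the px allele has switched, so px is the middle locus and the order is sp – px – c.
sp–px: (59 + 6)/1000 = 0.0650; px–c: (244 + 6)/1000 = 0.2500.
Expected DCO frequency = 0.0650 × 0.2500 ≈ 0.01625; observed = 6/1000 ≈ 0.00600.
Coefficient of coincidence = 0.00600/0.01625 ≈ 0.37.

0.37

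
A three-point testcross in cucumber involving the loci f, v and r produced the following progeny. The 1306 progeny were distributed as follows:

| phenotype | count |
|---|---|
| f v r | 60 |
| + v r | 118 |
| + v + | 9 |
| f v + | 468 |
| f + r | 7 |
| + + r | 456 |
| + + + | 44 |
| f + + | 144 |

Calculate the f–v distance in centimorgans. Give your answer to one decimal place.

The two most frequent reciprocal classes, + + r and f v +, are the parental types, so the F1 was + + r / f v +.
The two rarest classes, f + r and + v +, are the double crossovers. Comparing them with the parentals, only the f allele has switched, so f is the middle locus and the order is r – f – v.
Crossovers in the f–v interval produce the single-crossover classes + v r and f + + (118 + 144 = 262) plus the double crossovers (16).
RF(f–v) = (262 + 16) / 1306 = 278/1306 = 0.2129 → 21.3 centimorgans.

21.3 centimorgans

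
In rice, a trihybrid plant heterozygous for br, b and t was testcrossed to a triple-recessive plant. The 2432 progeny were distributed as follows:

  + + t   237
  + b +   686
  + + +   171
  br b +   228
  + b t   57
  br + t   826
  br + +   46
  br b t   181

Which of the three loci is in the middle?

t

The two most frequent reciprocal classes, + b + and br + t, are the parental types, so the F1 was + b + / br + t.
The two rarest classes, + b t and br + +, are the double crossovers. Comparing them with the parentals, only the t allele has switched, so t is the middle locus and the order is b – t – br.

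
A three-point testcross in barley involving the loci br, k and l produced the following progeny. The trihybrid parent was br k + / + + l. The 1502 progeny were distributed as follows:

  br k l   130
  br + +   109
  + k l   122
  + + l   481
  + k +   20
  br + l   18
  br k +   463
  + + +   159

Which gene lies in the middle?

The two rarest classes, + k + and br + l, are the double crossovers. Comparing them with the parentals, only the br allele has switched, so br is the middle locus and the order is l – br – k.

br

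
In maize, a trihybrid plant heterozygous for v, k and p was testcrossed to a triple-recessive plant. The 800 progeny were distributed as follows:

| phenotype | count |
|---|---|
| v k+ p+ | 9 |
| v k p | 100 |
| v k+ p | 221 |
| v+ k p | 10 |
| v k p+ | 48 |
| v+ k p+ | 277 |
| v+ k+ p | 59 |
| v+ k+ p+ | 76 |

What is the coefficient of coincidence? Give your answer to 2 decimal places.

The two most frequent reciprocal classes, v+ k p+ and v k+ p, are the parental types, so the F1 was v+ k p+ / v k+ p.
The two rarest classes, v+ k p and v k+ p+, are the double crossovers. Comparing them with the parentals, only the p allele has switched, so p is the middle locus and the order is v – p – k.
v–p: (107 + 19)/800 = 0.1575; p–k: (176 + 19)/800 = 0.2437.
Expected DCO frequency = 0.1575 × 0.2437 ≈ 0.03838; observed = 19/800 ≈ 0.02375.
Coefficient of coincidence = 0.02375/0.03838 ≈ 0.62.

0.62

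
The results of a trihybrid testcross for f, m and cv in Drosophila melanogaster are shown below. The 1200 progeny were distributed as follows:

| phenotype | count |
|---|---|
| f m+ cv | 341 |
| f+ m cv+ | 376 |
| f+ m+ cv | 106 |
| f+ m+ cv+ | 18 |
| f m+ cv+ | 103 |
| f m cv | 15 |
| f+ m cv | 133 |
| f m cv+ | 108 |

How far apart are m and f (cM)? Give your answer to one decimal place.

The two most frequent reciprocal classes, f+ m cv+ and f m+ cv, are the parental types, so the F1 was f+ m cv+ / f m+ cv.
The two rarest classes, f+ m+ cv+ and f m cv, are the double crossovers. Comparing them with the parentals, only the m allele has switched, so m is the middle locus and the order is f – m – cv.
Crossovers in the f–m interval produce the single-crossover classes f m cv+ and f+ m+ cv (108 + 106 = 214) plus the double crossovers (33).
RF(f–m) = (214 + 33) / 1200 = 247/1200 = 0.2058 → 20.6 cM.

20.6 cM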